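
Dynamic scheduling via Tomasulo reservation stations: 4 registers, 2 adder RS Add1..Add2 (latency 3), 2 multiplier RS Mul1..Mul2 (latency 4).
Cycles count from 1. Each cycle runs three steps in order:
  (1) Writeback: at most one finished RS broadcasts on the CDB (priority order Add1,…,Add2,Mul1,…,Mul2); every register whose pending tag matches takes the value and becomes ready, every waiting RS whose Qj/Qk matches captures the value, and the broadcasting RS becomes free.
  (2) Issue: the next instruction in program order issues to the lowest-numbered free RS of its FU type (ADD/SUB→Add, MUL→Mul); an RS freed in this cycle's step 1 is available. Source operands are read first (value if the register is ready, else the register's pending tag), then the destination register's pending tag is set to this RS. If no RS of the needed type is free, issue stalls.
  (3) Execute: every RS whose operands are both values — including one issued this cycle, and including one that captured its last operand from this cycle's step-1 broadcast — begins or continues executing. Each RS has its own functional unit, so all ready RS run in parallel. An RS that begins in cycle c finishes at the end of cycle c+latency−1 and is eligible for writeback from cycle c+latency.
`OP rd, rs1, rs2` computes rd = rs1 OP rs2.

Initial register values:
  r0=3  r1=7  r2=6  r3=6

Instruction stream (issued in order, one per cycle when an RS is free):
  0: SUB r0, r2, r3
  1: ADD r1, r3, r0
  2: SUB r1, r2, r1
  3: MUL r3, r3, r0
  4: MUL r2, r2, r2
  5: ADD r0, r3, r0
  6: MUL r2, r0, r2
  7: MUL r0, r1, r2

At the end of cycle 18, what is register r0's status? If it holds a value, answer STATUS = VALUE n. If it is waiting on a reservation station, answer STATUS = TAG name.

STATUS = TAG Mul2

cycle 1: issue SUB r0<-Add1 // r0:Add1,r1:7,r2:6,r3:6
cycle 2: issue ADD r1<-Add2 // r0:Add1,r1:Add2,r2:6,r3:6
cycle 3: stall // r0:Add1,r1:Add2,r2:6,r3:6
cycle 4: CDB Add1=0; issue SUB r1<-Add1 // r0:0,r1:Add1,r2:6,r3:6
cycle 5: issue MUL r3<-Mul1 // r0:0,r1:Add1,r2:6,r3:Mul1
cycle 6: issue MUL r2<-Mul2 // r0:0,r1:Add1,r2:Mul2,r3:Mul1
cycle 7: CDB Add2=6; issue ADD r0<-Add2 // r0:Add2,r1:Add1,r2:Mul2,r3:Mul1
cycle 8: stall // r0:Add2,r1:Add1,r2:Mul2,r3:Mul1
cycle 9: CDB Mul1=0; issue MUL r2<-Mul1 // r0:Add2,r1:Add1,r2:Mul1,r3:0
cycle 10: CDB Add1=0; stall // r0:Add2,r1:0,r2:Mul1,r3:0
cycle 11: CDB Mul2=36; issue MUL r0<-Mul2 // r0:Mul2,r1:0,r2:Mul1,r3:0
cycle 12: CDB Add2=0 // r0:Mul2,r1:0,r2:Mul1,r3:0
cycle 13: - // r0:Mul2,r1:0,r2:Mul1,r3:0
cycle 14: - // r0:Mul2,r1:0,r2:Mul1,r3:0
cycle 15: - // r0:Mul2,r1:0,r2:Mul1,r3:0
cycle 16: CDB Mul1=0 // r0:Mul2,r1:0,r2:0,r3:0
cycle 17: - // r0:Mul2,r1:0,r2:0,r3:0
cycle 18: - // r0:Mul2,r1:0,r2:0,r3:0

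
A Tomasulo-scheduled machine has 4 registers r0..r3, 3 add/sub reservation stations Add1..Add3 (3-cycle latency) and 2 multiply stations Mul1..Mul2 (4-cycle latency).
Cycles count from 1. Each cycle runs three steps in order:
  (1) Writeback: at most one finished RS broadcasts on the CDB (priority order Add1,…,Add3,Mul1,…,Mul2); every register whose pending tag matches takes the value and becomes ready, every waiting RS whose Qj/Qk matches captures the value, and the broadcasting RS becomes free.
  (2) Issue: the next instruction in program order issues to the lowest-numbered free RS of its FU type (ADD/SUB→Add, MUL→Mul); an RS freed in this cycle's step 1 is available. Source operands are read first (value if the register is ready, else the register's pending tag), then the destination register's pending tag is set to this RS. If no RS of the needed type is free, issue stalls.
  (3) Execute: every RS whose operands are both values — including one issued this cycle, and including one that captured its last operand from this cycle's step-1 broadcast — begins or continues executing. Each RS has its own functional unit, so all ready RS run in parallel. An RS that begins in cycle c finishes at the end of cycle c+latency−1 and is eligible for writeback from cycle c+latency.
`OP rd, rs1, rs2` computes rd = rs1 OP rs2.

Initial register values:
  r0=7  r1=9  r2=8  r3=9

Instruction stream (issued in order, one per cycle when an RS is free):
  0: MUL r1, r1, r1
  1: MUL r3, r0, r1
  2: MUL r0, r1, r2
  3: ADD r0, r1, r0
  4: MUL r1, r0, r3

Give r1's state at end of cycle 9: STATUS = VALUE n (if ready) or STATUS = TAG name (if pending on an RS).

cycle 1: issue MUL r1<-Mul1 // r0:7,r1:Mul1,r2:8,r3:9
cycle 2: issue MUL r3<-Mul2 // r0:7,r1:Mul1,r2:8,r3:Mul2
cycle 3: stall // r0:7,r1:Mul1,r2:8,r3:Mul2
cycle 4: stall // r0:7,r1:Mul1,r2:8,r3:Mul2
cycle 5: CDB Mul1=81; issue MUL r0<-Mul1 // r0:Mul1,r1:81,r2:8,r3:Mul2
cycle 6: issue ADD r0<-Add1 // r0:Add1,r1:81,r2:8,r3:Mul2
cycle 7: stall // r0:Add1,r1:81,r2:8,r3:Mul2
cycle 8: stall // r0:Add1,r1:81,r2:8,r3:Mul2
cycle 9: CDB Mul1=648; issue MUL r1<-Mul1 // r0:Add1,r1:Mul1,r2:8,r3:Mul2

STATUS = TAG Mul1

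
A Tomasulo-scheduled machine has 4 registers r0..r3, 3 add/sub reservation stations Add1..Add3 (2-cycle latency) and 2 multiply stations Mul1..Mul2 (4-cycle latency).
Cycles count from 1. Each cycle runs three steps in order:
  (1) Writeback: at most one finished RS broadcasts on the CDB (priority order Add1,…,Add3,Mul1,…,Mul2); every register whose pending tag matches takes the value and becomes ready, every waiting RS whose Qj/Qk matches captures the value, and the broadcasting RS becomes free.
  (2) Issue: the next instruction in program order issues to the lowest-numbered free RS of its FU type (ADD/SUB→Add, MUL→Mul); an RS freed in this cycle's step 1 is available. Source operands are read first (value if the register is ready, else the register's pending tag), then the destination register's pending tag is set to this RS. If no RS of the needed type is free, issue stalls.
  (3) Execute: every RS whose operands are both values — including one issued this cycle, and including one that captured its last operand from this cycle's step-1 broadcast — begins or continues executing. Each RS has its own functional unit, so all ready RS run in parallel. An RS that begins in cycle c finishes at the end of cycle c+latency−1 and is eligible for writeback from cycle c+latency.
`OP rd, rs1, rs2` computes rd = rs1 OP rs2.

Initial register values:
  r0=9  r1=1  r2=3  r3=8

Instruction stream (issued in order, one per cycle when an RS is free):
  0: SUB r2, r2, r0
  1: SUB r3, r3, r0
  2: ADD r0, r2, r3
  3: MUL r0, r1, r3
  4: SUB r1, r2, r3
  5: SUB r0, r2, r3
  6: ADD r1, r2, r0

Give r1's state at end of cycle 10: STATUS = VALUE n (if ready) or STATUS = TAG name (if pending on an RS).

STATUS = VALUE -11

  c1: issue SUB r2<-Add1  regs: r0:9,r1:1,r2:Add1,r3:8
  c2: issue SUB r3<-Add2  regs: r0:9,r1:1,r2:Add1,r3:Add2
  c3: CDB Add1=-6; issue ADD r0<-Add1  regs: r0:Add1,r1:1,r2:-6,r3:Add2
  c4: CDB Add2=-1; issue MUL r0<-Mul1  regs: r0:Mul1,r1:1,r2:-6,r3:-1
  c5: issue SUB r1<-Add2  regs: r0:Mul1,r1:Add2,r2:-6,r3:-1
  c6: CDB Add1=-7; issue SUB r0<-Add1  regs: r0:Add1,r1:Add2,r2:-6,r3:-1
  c7: CDB Add2=-5; issue ADD r1<-Add2  regs: r0:Add1,r1:Add2,r2:-6,r3:-1
  c8: CDB Add1=-5  regs: r0:-5,r1:Add2,r2:-6,r3:-1
  c9: CDB Mul1=-1  regs: r0:-5,r1:Add2,r2:-6,r3:-1
  c10: CDB Add2=-11  regs: r0:-5,r1:-11,r2:-6,r3:-1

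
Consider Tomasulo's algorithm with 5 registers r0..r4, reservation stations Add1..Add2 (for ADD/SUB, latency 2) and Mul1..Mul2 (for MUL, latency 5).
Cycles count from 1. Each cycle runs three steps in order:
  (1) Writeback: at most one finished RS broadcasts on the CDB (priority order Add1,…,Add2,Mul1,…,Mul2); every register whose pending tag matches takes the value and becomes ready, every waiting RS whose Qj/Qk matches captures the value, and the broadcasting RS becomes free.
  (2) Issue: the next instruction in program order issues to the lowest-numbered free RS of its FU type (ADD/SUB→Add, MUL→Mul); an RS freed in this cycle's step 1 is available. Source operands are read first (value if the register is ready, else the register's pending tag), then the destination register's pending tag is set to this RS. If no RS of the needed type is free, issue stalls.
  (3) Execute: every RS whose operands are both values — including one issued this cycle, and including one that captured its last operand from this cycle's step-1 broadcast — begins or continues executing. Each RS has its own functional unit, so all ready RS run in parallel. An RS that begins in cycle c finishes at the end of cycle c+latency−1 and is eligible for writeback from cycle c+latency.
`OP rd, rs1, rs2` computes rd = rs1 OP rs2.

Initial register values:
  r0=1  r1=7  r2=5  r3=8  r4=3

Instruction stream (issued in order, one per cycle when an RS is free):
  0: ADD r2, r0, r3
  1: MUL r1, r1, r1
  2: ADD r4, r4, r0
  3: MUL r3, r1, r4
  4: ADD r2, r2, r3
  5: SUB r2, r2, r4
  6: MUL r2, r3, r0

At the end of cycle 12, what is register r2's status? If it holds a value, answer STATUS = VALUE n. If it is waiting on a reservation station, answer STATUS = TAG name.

STATUS = TAG Mul1

c1: issue ADD r2<-Add1 | r0:1,r1:7,r2:Add1,r3:8,r4:3
c2: issue MUL r1<-Mul1 | r0:1,r1:Mul1,r2:Add1,r3:8,r4:3
c3: CDB Add1=9; issue ADD r4<-Add1 | r0:1,r1:Mul1,r2:9,r3:8,r4:Add1
c4: issue MUL r3<-Mul2 | r0:1,r1:Mul1,r2:9,r3:Mul2,r4:Add1
c5: CDB Add1=4; issue ADD r2<-Add1 | r0:1,r1:Mul1,r2:Add1,r3:Mul2,r4:4
c6: issue SUB r2<-Add2 | r0:1,r1:Mul1,r2:Add2,r3:Mul2,r4:4
c7: CDB Mul1=49; issue MUL r2<-Mul1 | r0:1,r1:49,r2:Mul1,r3:Mul2,r4:4
c8: - | r0:1,r1:49,r2:Mul1,r3:Mul2,r4:4
c9: - | r0:1,r1:49,r2:Mul1,r3:Mul2,r4:4
c10: - | r0:1,r1:49,r2:Mul1,r3:Mul2,r4:4
c11: - | r0:1,r1:49,r2:Mul1,r3:Mul2,r4:4
c12: CDB Mul2=196 | r0:1,r1:49,r2:Mul1,r3:196,r4:4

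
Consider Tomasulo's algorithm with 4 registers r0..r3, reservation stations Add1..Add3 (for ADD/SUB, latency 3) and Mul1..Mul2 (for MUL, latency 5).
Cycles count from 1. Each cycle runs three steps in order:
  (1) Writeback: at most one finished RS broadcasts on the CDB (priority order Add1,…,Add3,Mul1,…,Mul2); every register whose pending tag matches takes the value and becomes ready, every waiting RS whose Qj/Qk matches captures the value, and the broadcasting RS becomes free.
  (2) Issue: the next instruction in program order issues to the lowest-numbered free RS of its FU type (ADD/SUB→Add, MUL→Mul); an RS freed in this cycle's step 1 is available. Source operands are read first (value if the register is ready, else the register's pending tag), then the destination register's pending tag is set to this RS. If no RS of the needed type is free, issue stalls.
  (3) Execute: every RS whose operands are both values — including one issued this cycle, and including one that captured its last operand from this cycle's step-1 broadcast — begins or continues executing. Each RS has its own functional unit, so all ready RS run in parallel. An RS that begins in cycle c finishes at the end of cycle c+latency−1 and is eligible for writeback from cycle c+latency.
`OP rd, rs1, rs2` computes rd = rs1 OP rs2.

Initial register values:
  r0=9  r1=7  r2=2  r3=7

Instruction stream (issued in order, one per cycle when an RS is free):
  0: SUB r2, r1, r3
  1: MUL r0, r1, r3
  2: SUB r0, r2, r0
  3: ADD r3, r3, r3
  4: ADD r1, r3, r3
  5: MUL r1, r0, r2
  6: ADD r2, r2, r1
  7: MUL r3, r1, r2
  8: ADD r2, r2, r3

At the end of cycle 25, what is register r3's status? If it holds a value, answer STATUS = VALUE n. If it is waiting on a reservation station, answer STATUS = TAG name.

  c1: issue SUB r2<-Add1  regs: r0:9,r1:7,r2:Add1,r3:7
  c2: issue MUL r0<-Mul1  regs: r0:Mul1,r1:7,r2:Add1,r3:7
  c3: issue SUB r0<-Add2  regs: r0:Add2,r1:7,r2:Add1,r3:7
  c4: CDB Add1=0; issue ADD r3<-Add1  regs: r0:Add2,r1:7,r2:0,r3:Add1
  c5: issue ADD r1<-Add3  regs: r0:Add2,r1:Add3,r2:0,r3:Add1
  c6: issue MUL r1<-Mul2  regs: r0:Add2,r1:Mul2,r2:0,r3:Add1
  c7: CDB Add1=14; issue ADD r2<-Add1  regs: r0:Add2,r1:Mul2,r2:Add1,r3:14
  c8: CDB Mul1=49; issue MUL r3<-Mul1  regs: r0:Add2,r1:Mul2,r2:Add1,r3:Mul1
  c9: stall  regs: r0:Add2,r1:Mul2,r2:Add1,r3:Mul1
  c10: CDB Add3=28; issue ADD r2<-Add3  regs: r0:Add2,r1:Mul2,r2:Add3,r3:Mul1
  c11: CDB Add2=-49  regs: r0:-49,r1:Mul2,r2:Add3,r3:Mul1
  c12: -  regs: r0:-49,r1:Mul2,r2:Add3,r3:Mul1
  c13: -  regs: r0:-49,r1:Mul2,r2:Add3,r3:Mul1
  c14: -  regs: r0:-49,r1:Mul2,r2:Add3,r3:Mul1
  c15: -  regs: r0:-49,r1:Mul2,r2:Add3,r3:Mul1
  c16: CDB Mul2=0  regs: r0:-49,r1:0,r2:Add3,r3:Mul1
  c17: -  regs: r0:-49,r1:0,r2:Add3,r3:Mul1
  c18: -  regs: r0:-49,r1:0,r2:Add3,r3:Mul1
  c19: CDB Add1=0  regs: r0:-49,r1:0,r2:Add3,r3:Mul1
  c20: -  regs: r0:-49,r1:0,r2:Add3,r3:Mul1
  c21: -  regs: r0:-49,r1:0,r2:Add3,r3:Mul1
  c22: -  regs: r0:-49,r1:0,r2:Add3,r3:Mul1
  c23: -  regs: r0:-49,r1:0,r2:Add3,r3:Mul1
  c24: CDB Mul1=0  regs: r0:-49,r1:0,r2:Add3,r3:0
  c25: -  regs: r0:-49,r1:0,r2:Add3,r3:0

STATUS = VALUE 0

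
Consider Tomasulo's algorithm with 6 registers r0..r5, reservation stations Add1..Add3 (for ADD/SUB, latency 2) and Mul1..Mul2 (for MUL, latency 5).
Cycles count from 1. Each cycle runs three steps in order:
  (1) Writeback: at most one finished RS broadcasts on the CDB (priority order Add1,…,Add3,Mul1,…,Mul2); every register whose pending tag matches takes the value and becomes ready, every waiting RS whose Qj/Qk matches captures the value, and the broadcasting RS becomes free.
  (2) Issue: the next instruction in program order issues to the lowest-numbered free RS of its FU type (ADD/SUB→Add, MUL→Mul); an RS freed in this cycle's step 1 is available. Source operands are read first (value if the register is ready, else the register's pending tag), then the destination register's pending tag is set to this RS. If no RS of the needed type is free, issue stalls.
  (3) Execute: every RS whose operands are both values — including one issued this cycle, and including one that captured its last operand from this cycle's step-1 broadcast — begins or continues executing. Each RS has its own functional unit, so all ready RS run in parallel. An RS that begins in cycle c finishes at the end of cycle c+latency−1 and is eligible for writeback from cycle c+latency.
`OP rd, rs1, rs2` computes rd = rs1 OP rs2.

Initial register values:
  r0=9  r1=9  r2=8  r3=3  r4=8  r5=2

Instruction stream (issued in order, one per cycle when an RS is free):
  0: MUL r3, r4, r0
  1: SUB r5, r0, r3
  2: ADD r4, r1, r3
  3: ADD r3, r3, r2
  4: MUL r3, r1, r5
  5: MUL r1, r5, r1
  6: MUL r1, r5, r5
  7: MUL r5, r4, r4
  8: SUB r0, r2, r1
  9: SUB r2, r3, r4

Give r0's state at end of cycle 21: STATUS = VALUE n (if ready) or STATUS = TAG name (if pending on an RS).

STATUS = VALUE -3961

cycle 1: issue MUL r3<-Mul1 // r0:9,r1:9,r2:8,r3:Mul1,r4:8,r5:2
cycle 2: issue SUB r5<-Add1 // r0:9,r1:9,r2:8,r3:Mul1,r4:8,r5:Add1
cycle 3: issue ADD r4<-Add2 // r0:9,r1:9,r2:8,r3:Mul1,r4:Add2,r5:Add1
cycle 4: issue ADD r3<-Add3 // r0:9,r1:9,r2:8,r3:Add3,r4:Add2,r5:Add1
cycle 5: issue MUL r3<-Mul2 // r0:9,r1:9,r2:8,r3:Mul2,r4:Add2,r5:Add1
cycle 6: CDB Mul1=72; issue MUL r1<-Mul1 // r0:9,r1:Mul1,r2:8,r3:Mul2,r4:Add2,r5:Add1
cycle 7: stall // r0:9,r1:Mul1,r2:8,r3:Mul2,r4:Add2,r5:Add1
cycle 8: CDB Add1=-63; stall // r0:9,r1:Mul1,r2:8,r3:Mul2,r4:Add2,r5:-63
cycle 9: CDB Add2=81; stall // r0:9,r1:Mul1,r2:8,r3:Mul2,r4:81,r5:-63
cycle 10: CDB Add3=80; stall // r0:9,r1:Mul1,r2:8,r3:Mul2,r4:81,r5:-63
cycle 11: stall // r0:9,r1:Mul1,r2:8,r3:Mul2,r4:81,r5:-63
cycle 12: stall // r0:9,r1:Mul1,r2:8,r3:Mul2,r4:81,r5:-63
cycle 13: CDB Mul1=-567; issue MUL r1<-Mul1 // r0:9,r1:Mul1,r2:8,r3:Mul2,r4:81,r5:-63
cycle 14: CDB Mul2=-567; issue MUL r5<-Mul2 // r0:9,r1:Mul1,r2:8,r3:-567,r4:81,r5:Mul2
cycle 15: issue SUB r0<-Add1 // r0:Add1,r1:Mul1,r2:8,r3:-567,r4:81,r5:Mul2
cycle 16: issue SUB r2<-Add2 // r0:Add1,r1:Mul1,r2:Add2,r3:-567,r4:81,r5:Mul2
cycle 17: - // r0:Add1,r1:Mul1,r2:Add2,r3:-567,r4:81,r5:Mul2
cycle 18: CDB Add2=-648 // r0:Add1,r1:Mul1,r2:-648,r3:-567,r4:81,r5:Mul2
cycle 19: CDB Mul1=3969 // r0:Add1,r1:3969,r2:-648,r3:-567,r4:81,r5:Mul2
cycle 20: CDB Mul2=6561 // r0:Add1,r1:3969,r2:-648,r3:-567,r4:81,r5:6561
cycle 21: CDB Add1=-3961 // r0:-3961,r1:3969,r2:-648,r3:-567,r4:81,r5:6561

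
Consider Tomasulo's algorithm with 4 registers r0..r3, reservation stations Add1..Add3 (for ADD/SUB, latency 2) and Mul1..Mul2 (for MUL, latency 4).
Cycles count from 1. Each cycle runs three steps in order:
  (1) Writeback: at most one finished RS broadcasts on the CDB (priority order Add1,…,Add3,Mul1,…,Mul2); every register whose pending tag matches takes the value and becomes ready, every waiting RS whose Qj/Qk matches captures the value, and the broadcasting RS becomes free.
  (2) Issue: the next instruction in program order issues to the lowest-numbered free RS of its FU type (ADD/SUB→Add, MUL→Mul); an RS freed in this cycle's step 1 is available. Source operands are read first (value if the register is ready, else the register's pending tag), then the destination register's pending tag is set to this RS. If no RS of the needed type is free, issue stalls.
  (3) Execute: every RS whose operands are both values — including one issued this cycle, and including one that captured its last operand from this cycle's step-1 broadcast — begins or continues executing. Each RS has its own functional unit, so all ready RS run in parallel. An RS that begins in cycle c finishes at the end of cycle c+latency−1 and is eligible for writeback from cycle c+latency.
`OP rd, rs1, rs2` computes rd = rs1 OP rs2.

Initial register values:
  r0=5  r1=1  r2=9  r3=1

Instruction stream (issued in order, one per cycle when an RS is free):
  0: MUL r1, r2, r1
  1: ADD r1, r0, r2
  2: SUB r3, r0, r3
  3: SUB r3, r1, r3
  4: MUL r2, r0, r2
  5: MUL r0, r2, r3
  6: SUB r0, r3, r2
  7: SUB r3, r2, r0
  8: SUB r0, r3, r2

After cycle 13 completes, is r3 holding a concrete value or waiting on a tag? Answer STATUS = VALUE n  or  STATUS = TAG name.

STATUS = VALUE 80

  c1: issue MUL r1<-Mul1  regs: r0:5,r1:Mul1,r2:9,r3:1
  c2: issue ADD r1<-Add1  regs: r0:5,r1:Add1,r2:9,r3:1
  c3: issue SUB r3<-Add2  regs: r0:5,r1:Add1,r2:9,r3:Add2
  c4: CDB Add1=14; issue SUB r3<-Add1  regs: r0:5,r1:14,r2:9,r3:Add1
  c5: CDB Add2=4; issue MUL r2<-Mul2  regs: r0:5,r1:14,r2:Mul2,r3:Add1
  c6: CDB Mul1=9; issue MUL r0<-Mul1  regs: r0:Mul1,r1:14,r2:Mul2,r3:Add1
  c7: CDB Add1=10; issue SUB r0<-Add1  regs: r0:Add1,r1:14,r2:Mul2,r3:10
  c8: issue SUB r3<-Add2  regs: r0:Add1,r1:14,r2:Mul2,r3:Add2
  c9: CDB Mul2=45; issue SUB r0<-Add3  regs: r0:Add3,r1:14,r2:45,r3:Add2
  c10: -  regs: r0:Add3,r1:14,r2:45,r3:Add2
  c11: CDB Add1=-35  regs: r0:Add3,r1:14,r2:45,r3:Add2
  c12: -  regs: r0:Add3,r1:14,r2:45,r3:Add2
  c13: CDB Add2=80  regs: r0:Add3,r1:14,r2:45,r3:80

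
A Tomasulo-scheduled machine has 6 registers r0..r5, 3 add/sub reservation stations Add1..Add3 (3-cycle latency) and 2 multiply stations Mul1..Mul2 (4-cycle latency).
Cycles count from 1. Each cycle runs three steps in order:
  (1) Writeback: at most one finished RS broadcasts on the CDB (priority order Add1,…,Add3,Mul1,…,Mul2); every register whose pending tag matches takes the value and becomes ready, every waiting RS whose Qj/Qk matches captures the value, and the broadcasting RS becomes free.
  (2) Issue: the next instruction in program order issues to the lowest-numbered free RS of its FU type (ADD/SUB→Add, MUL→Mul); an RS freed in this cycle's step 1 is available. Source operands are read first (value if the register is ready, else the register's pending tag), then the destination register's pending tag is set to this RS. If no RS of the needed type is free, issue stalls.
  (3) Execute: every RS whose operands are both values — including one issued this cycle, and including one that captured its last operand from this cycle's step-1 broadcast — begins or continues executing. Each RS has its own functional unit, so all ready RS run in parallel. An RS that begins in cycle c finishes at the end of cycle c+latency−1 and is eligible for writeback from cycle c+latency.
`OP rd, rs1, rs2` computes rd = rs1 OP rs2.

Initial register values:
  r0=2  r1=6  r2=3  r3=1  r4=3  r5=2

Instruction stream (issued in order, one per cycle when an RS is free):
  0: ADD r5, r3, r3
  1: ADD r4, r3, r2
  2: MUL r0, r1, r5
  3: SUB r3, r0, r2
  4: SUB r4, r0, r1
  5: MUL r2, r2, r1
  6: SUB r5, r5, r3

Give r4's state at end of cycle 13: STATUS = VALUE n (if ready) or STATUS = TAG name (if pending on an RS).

c1: issue ADD r5<-Add1 | r0:2,r1:6,r2:3,r3:1,r4:3,r5:Add1
c2: issue ADD r4<-Add2 | r0:2,r1:6,r2:3,r3:1,r4:Add2,r5:Add1
c3: issue MUL r0<-Mul1 | r0:Mul1,r1:6,r2:3,r3:1,r4:Add2,r5:Add1
c4: CDB Add1=2; issue SUB r3<-Add1 | r0:Mul1,r1:6,r2:3,r3:Add1,r4:Add2,r5:2
c5: CDB Add2=4; issue SUB r4<-Add2 | r0:Mul1,r1:6,r2:3,r3:Add1,r4:Add2,r5:2
c6: issue MUL r2<-Mul2 | r0:Mul1,r1:6,r2:Mul2,r3:Add1,r4:Add2,r5:2
c7: issue SUB r5<-Add3 | r0:Mul1,r1:6,r2:Mul2,r3:Add1,r4:Add2,r5:Add3
c8: CDB Mul1=12 | r0:12,r1:6,r2:Mul2,r3:Add1,r4:Add2,r5:Add3
c9: - | r0:12,r1:6,r2:Mul2,r3:Add1,r4:Add2,r5:Add3
c10: CDB Mul2=18 | r0:12,r1:6,r2:18,r3:Add1,r4:Add2,r5:Add3
c11: CDB Add1=9 | r0:12,r1:6,r2:18,r3:9,r4:Add2,r5:Add3
c12: CDB Add2=6 | r0:12,r1:6,r2:18,r3:9,r4:6,r5:Add3
c13: - | r0:12,r1:6,r2:18,r3:9,r4:6,r5:Add3

STATUS = VALUE 6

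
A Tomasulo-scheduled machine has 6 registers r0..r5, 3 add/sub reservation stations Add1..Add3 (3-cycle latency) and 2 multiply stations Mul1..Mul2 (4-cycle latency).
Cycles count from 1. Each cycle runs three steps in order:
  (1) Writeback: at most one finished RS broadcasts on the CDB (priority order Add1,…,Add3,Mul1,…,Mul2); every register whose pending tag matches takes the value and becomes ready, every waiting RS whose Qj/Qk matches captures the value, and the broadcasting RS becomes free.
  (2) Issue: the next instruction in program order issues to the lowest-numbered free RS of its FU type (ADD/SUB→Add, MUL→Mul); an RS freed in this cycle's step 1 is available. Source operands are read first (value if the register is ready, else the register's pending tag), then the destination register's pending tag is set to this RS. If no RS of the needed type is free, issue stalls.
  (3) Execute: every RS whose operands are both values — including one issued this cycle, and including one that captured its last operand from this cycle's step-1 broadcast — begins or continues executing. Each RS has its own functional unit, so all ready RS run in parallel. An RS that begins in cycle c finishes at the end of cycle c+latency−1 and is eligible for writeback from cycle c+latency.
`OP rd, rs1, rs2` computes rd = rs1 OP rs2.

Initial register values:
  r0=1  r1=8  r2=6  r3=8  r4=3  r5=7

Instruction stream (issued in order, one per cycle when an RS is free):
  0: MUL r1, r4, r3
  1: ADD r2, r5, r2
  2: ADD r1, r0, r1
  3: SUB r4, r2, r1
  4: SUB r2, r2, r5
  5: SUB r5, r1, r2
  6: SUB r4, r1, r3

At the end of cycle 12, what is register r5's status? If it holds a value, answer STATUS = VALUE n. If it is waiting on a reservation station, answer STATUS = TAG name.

  c1: issue MUL r1<-Mul1  regs: r0:1,r1:Mul1,r2:6,r3:8,r4:3,r5:7
  c2: issue ADD r2<-Add1  regs: r0:1,r1:Mul1,r2:Add1,r3:8,r4:3,r5:7
  c3: issue ADD r1<-Add2  regs: r0:1,r1:Add2,r2:Add1,r3:8,r4:3,r5:7
  c4: issue SUB r4<-Add3  regs: r0:1,r1:Add2,r2:Add1,r3:8,r4:Add3,r5:7
  c5: CDB Add1=13; issue SUB r2<-Add1  regs: r0:1,r1:Add2,r2:Add1,r3:8,r4:Add3,r5:7
  c6: CDB Mul1=24; stall  regs: r0:1,r1:Add2,r2:Add1,r3:8,r4:Add3,r5:7
  c7: stall  regs: r0:1,r1:Add2,r2:Add1,r3:8,r4:Add3,r5:7
  c8: CDB Add1=6; issue SUB r5<-Add1  regs: r0:1,r1:Add2,r2:6,r3:8,r4:Add3,r5:Add1
  c9: CDB Add2=25; issue SUB r4<-Add2  regs: r0:1,r1:25,r2:6,r3:8,r4:Add2,r5:Add1
  c10: -  regs: r0:1,r1:25,r2:6,r3:8,r4:Add2,r5:Add1
  c11: -  regs: r0:1,r1:25,r2:6,r3:8,r4:Add2,r5:Add1
  c12: CDB Add1=19  regs: r0:1,r1:25,r2:6,r3:8,r4:Add2,r5:19

STATUS = VALUE 19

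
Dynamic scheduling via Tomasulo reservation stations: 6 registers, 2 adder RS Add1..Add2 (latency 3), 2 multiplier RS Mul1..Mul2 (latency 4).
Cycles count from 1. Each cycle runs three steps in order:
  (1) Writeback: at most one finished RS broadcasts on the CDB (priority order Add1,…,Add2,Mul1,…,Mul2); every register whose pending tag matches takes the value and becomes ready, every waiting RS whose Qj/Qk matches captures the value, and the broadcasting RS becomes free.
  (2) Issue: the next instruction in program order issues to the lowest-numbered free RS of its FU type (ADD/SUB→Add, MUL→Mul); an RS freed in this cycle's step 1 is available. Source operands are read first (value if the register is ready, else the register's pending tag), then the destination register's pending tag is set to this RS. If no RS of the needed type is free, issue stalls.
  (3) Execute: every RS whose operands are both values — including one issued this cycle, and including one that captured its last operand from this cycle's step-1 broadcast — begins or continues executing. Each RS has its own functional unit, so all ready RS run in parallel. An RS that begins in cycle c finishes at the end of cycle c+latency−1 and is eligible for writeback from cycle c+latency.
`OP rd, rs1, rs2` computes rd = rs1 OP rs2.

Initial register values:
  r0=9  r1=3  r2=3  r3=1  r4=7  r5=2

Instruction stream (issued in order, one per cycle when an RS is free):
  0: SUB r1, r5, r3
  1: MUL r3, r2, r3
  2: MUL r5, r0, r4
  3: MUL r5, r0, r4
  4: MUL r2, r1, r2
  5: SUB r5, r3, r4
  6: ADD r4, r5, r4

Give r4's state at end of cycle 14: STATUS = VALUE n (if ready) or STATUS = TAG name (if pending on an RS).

c1: issue SUB r1<-Add1 | r0:9,r1:Add1,r2:3,r3:1,r4:7,r5:2
c2: issue MUL r3<-Mul1 | r0:9,r1:Add1,r2:3,r3:Mul1,r4:7,r5:2
c3: issue MUL r5<-Mul2 | r0:9,r1:Add1,r2:3,r3:Mul1,r4:7,r5:Mul2
c4: CDB Add1=1; stall | r0:9,r1:1,r2:3,r3:Mul1,r4:7,r5:Mul2
c5: stall | r0:9,r1:1,r2:3,r3:Mul1,r4:7,r5:Mul2
c6: CDB Mul1=3; issue MUL r5<-Mul1 | r0:9,r1:1,r2:3,r3:3,r4:7,r5:Mul1
c7: CDB Mul2=63; issue MUL r2<-Mul2 | r0:9,r1:1,r2:Mul2,r3:3,r4:7,r5:Mul1
c8: issue SUB r5<-Add1 | r0:9,r1:1,r2:Mul2,r3:3,r4:7,r5:Add1
c9: issue ADD r4<-Add2 | r0:9,r1:1,r2:Mul2,r3:3,r4:Add2,r5:Add1
c10: CDB Mul1=63 | r0:9,r1:1,r2:Mul2,r3:3,r4:Add2,r5:Add1
c11: CDB Add1=-4 | r0:9,r1:1,r2:Mul2,r3:3,r4:Add2,r5:-4
c12: CDB Mul2=3 | r0:9,r1:1,r2:3,r3:3,r4:Add2,r5:-4
c13: - | r0:9,r1:1,r2:3,r3:3,r4:Add2,r5:-4
c14: CDB Add2=3 | r0:9,r1:1,r2:3,r3:3,r4:3,r5:-4

STATUS = VALUE 3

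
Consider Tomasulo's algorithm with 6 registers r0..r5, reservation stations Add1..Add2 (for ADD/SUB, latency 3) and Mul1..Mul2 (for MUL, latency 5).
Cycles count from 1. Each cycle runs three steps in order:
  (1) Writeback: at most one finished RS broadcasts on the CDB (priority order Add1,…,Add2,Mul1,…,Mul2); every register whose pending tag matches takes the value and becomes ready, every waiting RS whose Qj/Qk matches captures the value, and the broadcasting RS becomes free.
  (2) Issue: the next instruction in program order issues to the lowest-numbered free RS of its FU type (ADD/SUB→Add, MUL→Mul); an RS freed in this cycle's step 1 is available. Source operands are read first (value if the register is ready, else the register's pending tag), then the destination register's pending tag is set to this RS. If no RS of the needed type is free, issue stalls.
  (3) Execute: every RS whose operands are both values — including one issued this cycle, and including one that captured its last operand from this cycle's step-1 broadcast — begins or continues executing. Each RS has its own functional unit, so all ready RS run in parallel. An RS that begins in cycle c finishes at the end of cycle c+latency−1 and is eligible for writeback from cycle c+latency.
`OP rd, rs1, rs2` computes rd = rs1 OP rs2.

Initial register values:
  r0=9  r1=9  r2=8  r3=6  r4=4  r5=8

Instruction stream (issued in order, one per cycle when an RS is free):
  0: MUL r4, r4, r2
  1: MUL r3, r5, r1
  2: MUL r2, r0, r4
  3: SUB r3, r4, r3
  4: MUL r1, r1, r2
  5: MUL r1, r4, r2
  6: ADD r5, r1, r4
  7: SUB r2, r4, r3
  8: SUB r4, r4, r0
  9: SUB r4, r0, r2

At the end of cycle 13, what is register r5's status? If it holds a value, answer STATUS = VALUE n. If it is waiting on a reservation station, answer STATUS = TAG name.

STATUS = TAG Add1

c1: issue MUL r4<-Mul1 | r0:9,r1:9,r2:8,r3:6,r4:Mul1,r5:8
c2: issue MUL r3<-Mul2 | r0:9,r1:9,r2:8,r3:Mul2,r4:Mul1,r5:8
c3: stall | r0:9,r1:9,r2:8,r3:Mul2,r4:Mul1,r5:8
c4: stall | r0:9,r1:9,r2:8,r3:Mul2,r4:Mul1,r5:8
c5: stall | r0:9,r1:9,r2:8,r3:Mul2,r4:Mul1,r5:8
c6: CDB Mul1=32; issue MUL r2<-Mul1 | r0:9,r1:9,r2:Mul1,r3:Mul2,r4:32,r5:8
c7: CDB Mul2=72; issue SUB r3<-Add1 | r0:9,r1:9,r2:Mul1,r3:Add1,r4:32,r5:8
c8: issue MUL r1<-Mul2 | r0:9,r1:Mul2,r2:Mul1,r3:Add1,r4:32,r5:8
c9: stall | r0:9,r1:Mul2,r2:Mul1,r3:Add1,r4:32,r5:8
c10: CDB Add1=-40; stall | r0:9,r1:Mul2,r2:Mul1,r3:-40,r4:32,r5:8
c11: CDB Mul1=288; issue MUL r1<-Mul1 | r0:9,r1:Mul1,r2:288,r3:-40,r4:32,r5:8
c12: issue ADD r5<-Add1 | r0:9,r1:Mul1,r2:288,r3:-40,r4:32,r5:Add1
c13: issue SUB r2<-Add2 | r0:9,r1:Mul1,r2:Add2,r3:-40,r4:32,r5:Add1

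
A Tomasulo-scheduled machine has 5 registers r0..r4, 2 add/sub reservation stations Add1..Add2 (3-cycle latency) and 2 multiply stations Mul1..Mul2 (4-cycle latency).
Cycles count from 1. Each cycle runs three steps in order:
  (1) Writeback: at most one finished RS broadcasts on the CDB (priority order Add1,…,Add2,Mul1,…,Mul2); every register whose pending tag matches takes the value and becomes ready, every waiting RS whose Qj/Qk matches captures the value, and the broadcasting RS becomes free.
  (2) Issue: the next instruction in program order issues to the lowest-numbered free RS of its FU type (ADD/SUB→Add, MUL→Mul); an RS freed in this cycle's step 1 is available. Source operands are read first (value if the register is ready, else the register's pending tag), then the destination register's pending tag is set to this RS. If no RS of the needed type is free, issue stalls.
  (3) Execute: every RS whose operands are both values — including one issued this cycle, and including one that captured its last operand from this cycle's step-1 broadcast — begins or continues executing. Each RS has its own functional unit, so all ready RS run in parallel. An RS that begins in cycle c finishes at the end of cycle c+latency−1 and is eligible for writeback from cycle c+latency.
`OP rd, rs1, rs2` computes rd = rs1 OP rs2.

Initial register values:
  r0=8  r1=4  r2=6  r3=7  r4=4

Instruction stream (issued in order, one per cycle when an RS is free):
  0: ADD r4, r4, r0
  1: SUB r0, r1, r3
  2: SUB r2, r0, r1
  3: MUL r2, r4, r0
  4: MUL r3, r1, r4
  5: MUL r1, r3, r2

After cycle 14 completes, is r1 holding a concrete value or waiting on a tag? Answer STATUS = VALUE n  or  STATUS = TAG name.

STATUS = VALUE -1728

  c1: issue ADD r4<-Add1  regs: r0:8,r1:4,r2:6,r3:7,r4:Add1
  c2: issue SUB r0<-Add2  regs: r0:Add2,r1:4,r2:6,r3:7,r4:Add1
  c3: stall  regs: r0:Add2,r1:4,r2:6,r3:7,r4:Add1
  c4: CDB Add1=12; issue SUB r2<-Add1  regs: r0:Add2,r1:4,r2:Add1,r3:7,r4:12
  c5: CDB Add2=-3; issue MUL r2<-Mul1  regs: r0:-3,r1:4,r2:Mul1,r3:7,r4:12
  c6: issue MUL r3<-Mul2  regs: r0:-3,r1:4,r2:Mul1,r3:Mul2,r4:12
  c7: stall  regs: r0:-3,r1:4,r2:Mul1,r3:Mul2,r4:12
  c8: CDB Add1=-7; stall  regs: r0:-3,r1:4,r2:Mul1,r3:Mul2,r4:12
  c9: CDB Mul1=-36; issue MUL r1<-Mul1  regs: r0:-3,r1:Mul1,r2:-36,r3:Mul2,r4:12
  c10: CDB Mul2=48  regs: r0:-3,r1:Mul1,r2:-36,r3:48,r4:12
  c11: -  regs: r0:-3,r1:Mul1,r2:-36,r3:48,r4:12
  c12: -  regs: r0:-3,r1:Mul1,r2:-36,r3:48,r4:12
  c13: -  regs: r0:-3,r1:Mul1,r2:-36,r3:48,r4:12
  c14: CDB Mul1=-1728  regs: r0:-3,r1:-1728,r2:-36,r3:48,r4:12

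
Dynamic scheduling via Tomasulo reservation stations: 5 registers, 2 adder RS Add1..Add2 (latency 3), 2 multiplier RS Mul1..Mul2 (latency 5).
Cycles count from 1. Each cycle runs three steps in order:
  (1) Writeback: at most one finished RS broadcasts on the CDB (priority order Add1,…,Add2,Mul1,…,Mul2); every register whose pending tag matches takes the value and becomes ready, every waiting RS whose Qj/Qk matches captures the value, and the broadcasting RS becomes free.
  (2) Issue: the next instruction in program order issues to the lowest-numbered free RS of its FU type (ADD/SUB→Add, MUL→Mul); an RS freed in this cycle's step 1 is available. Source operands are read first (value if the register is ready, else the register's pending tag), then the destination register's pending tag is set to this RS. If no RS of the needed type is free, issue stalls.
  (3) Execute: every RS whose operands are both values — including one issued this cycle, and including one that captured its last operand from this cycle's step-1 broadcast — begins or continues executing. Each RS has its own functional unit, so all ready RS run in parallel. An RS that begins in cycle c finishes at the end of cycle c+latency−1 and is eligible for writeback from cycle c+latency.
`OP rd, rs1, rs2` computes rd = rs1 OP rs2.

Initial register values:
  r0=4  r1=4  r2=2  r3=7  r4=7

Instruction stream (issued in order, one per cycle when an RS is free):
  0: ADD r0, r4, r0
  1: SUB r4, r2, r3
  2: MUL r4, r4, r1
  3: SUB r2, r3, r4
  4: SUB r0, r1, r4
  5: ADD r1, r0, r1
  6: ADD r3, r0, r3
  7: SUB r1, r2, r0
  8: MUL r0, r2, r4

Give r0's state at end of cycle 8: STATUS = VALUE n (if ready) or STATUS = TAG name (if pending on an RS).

cycle 1: issue ADD r0<-Add1 // r0:Add1,r1:4,r2:2,r3:7,r4:7
cycle 2: issue SUB r4<-Add2 // r0:Add1,r1:4,r2:2,r3:7,r4:Add2
cycle 3: issue MUL r4<-Mul1 // r0:Add1,r1:4,r2:2,r3:7,r4:Mul1
cycle 4: CDB Add1=11; issue SUB r2<-Add1 // r0:11,r1:4,r2:Add1,r3:7,r4:Mul1
cycle 5: CDB Add2=-5; issue SUB r0<-Add2 // r0:Add2,r1:4,r2:Add1,r3:7,r4:Mul1
cycle 6: stall // r0:Add2,r1:4,r2:Add1,r3:7,r4:Mul1
cycle 7: stall // r0:Add2,r1:4,r2:Add1,r3:7,r4:Mul1
cycle 8: stall // r0:Add2,r1:4,r2:Add1,r3:7,r4:Mul1

STATUS = TAG Add2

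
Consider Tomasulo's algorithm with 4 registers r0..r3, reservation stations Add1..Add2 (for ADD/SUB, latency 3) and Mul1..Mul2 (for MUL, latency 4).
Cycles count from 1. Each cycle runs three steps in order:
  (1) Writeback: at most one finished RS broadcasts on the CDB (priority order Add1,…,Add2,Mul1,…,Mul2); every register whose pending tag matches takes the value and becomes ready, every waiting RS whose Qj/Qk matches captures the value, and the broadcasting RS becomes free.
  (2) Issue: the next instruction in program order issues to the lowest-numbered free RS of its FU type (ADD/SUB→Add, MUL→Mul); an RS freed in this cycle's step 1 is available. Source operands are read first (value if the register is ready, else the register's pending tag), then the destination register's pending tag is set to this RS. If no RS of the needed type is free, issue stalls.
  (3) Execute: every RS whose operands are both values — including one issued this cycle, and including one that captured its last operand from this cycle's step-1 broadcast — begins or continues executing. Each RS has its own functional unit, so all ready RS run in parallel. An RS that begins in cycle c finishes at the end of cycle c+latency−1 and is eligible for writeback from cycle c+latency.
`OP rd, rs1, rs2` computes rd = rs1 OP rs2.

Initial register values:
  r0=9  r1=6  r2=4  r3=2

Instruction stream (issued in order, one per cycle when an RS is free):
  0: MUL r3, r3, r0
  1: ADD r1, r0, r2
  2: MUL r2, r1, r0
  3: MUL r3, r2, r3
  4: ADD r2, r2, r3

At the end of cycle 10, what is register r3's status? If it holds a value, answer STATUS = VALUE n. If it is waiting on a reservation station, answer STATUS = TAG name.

cycle 1: issue MUL r3<-Mul1 // r0:9,r1:6,r2:4,r3:Mul1
cycle 2: issue ADD r1<-Add1 // r0:9,r1:Add1,r2:4,r3:Mul1
cycle 3: issue MUL r2<-Mul2 // r0:9,r1:Add1,r2:Mul2,r3:Mul1
cycle 4: stall // r0:9,r1:Add1,r2:Mul2,r3:Mul1
cycle 5: CDB Add1=13; stall // r0:9,r1:13,r2:Mul2,r3:Mul1
cycle 6: CDB Mul1=18; issue MUL r3<-Mul1 // r0:9,r1:13,r2:Mul2,r3:Mul1
cycle 7: issue ADD r2<-Add1 // r0:9,r1:13,r2:Add1,r3:Mul1
cycle 8: - // r0:9,r1:13,r2:Add1,r3:Mul1
cycle 9: CDB Mul2=117 // r0:9,r1:13,r2:Add1,r3:Mul1
cycle 10: - // r0:9,r1:13,r2:Add1,r3:Mul1

STATUS = TAG Mul1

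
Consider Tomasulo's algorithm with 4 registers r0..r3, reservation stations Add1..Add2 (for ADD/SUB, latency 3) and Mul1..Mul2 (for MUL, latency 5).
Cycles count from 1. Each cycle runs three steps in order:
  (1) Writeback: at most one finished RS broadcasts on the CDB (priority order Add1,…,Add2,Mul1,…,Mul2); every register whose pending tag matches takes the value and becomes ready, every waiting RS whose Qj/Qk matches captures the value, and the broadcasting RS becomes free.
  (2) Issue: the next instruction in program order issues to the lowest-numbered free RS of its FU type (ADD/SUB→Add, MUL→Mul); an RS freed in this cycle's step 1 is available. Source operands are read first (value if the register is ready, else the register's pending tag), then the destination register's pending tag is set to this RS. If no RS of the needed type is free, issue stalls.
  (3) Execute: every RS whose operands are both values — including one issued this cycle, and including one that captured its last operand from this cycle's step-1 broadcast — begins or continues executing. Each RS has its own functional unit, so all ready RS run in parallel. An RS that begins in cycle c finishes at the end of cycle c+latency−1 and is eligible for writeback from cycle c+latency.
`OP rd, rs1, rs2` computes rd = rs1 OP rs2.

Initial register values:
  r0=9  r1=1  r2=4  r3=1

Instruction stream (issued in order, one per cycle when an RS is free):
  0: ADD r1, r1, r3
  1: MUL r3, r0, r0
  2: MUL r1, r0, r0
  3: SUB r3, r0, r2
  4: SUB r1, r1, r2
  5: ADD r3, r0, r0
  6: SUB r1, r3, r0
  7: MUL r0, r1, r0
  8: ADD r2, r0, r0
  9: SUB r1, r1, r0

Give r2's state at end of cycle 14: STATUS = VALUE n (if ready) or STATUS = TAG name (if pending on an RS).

STATUS = TAG Add2

  c1: issue ADD r1<-Add1  regs: r0:9,r1:Add1,r2:4,r3:1
  c2: issue MUL r3<-Mul1  regs: r0:9,r1:Add1,r2:4,r3:Mul1
  c3: issue MUL r1<-Mul2  regs: r0:9,r1:Mul2,r2:4,r3:Mul1
  c4: CDB Add1=2; issue SUB r3<-Add1  regs: r0:9,r1:Mul2,r2:4,r3:Add1
  c5: issue SUB r1<-Add2  regs: r0:9,r1:Add2,r2:4,r3:Add1
  c6: stall  regs: r0:9,r1:Add2,r2:4,r3:Add1
  c7: CDB Add1=5; issue ADD r3<-Add1  regs: r0:9,r1:Add2,r2:4,r3:Add1
  c8: CDB Mul1=81; stall  regs: r0:9,r1:Add2,r2:4,r3:Add1
  c9: CDB Mul2=81; stall  regs: r0:9,r1:Add2,r2:4,r3:Add1
  c10: CDB Add1=18; issue SUB r1<-Add1  regs: r0:9,r1:Add1,r2:4,r3:18
  c11: issue MUL r0<-Mul1  regs: r0:Mul1,r1:Add1,r2:4,r3:18
  c12: CDB Add2=77; issue ADD r2<-Add2  regs: r0:Mul1,r1:Add1,r2:Add2,r3:18
  c13: CDB Add1=9; issue SUB r1<-Add1  regs: r0:Mul1,r1:Add1,r2:Add2,r3:18
  c14: -  regs: r0:Mul1,r1:Add1,r2:Add2,r3:18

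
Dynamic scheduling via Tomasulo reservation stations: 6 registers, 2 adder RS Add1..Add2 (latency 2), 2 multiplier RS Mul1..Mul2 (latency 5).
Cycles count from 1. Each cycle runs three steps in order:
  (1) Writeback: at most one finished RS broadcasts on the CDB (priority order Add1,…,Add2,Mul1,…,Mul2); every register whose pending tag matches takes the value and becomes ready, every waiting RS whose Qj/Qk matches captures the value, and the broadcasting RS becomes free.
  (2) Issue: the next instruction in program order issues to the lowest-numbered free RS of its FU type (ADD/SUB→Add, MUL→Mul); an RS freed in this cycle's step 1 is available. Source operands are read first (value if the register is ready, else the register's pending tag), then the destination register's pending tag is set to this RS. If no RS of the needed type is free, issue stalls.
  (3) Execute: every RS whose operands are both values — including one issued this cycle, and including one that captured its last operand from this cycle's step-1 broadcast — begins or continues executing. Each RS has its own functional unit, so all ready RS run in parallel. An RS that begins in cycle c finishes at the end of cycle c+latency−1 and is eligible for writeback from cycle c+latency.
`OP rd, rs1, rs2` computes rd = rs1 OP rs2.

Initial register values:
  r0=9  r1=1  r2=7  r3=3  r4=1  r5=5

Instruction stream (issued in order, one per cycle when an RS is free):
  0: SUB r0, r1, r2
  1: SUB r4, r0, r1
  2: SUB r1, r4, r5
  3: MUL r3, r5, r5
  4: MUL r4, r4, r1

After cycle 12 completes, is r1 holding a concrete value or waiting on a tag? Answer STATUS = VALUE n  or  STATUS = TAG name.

  c1: issue SUB r0<-Add1  regs: r0:Add1,r1:1,r2:7,r3:3,r4:1,r5:5
  c2: issue SUB r4<-Add2  regs: r0:Add1,r1:1,r2:7,r3:3,r4:Add2,r5:5
  c3: CDB Add1=-6; issue SUB r1<-Add1  regs: r0:-6,r1:Add1,r2:7,r3:3,r4:Add2,r5:5
  c4: issue MUL r3<-Mul1  regs: r0:-6,r1:Add1,r2:7,r3:Mul1,r4:Add2,r5:5
  c5: CDB Add2=-7; issue MUL r4<-Mul2  regs: r0:-6,r1:Add1,r2:7,r3:Mul1,r4:Mul2,r5:5
  c6: -  regs: r0:-6,r1:Add1,r2:7,r3:Mul1,r4:Mul2,r5:5
  c7: CDB Add1=-12  regs: r0:-6,r1:-12,r2:7,r3:Mul1,r4:Mul2,r5:5
  c8: -  regs: r0:-6,r1:-12,r2:7,r3:Mul1,r4:Mul2,r5:5
  c9: CDB Mul1=25  regs: r0:-6,r1:-12,r2:7,r3:25,r4:Mul2,r5:5
  c10: -  regs: r0:-6,r1:-12,r2:7,r3:25,r4:Mul2,r5:5
  c11: -  regs: r0:-6,r1:-12,r2:7,r3:25,r4:Mul2,r5:5
  c12: CDB Mul2=84  regs: r0:-6,r1:-12,r2:7,r3:25,r4:84,r5:5

STATUS = VALUE -12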